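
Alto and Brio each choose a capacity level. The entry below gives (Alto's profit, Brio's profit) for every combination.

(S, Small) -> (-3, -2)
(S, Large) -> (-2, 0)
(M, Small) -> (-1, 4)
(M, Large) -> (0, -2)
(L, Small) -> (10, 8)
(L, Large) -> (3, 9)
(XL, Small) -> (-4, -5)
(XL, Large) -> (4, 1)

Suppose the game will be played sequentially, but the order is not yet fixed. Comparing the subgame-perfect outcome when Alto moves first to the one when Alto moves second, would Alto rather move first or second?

second

If Alto leads: Brio's best replies are S→Large, M→Small, L→Large, XL→Large; Alto's induced payoffs -2, -1, 3, 4; outcome (XL, Large), payoffs (4, 1).
If Brio leads: Alto's best replies are Small→L, Large→XL; Brio's induced payoffs 8, 1; outcome (L, Small), payoffs (10, 8).
Alto gets 4 moving first and 10 moving second, so Alto prefers to move second.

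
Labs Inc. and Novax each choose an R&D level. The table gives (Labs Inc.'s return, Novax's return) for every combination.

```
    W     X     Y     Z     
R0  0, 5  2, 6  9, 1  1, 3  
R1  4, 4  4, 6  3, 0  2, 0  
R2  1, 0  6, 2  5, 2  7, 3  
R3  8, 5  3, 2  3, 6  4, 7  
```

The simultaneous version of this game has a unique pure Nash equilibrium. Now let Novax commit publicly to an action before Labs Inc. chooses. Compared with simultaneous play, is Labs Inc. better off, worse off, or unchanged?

better off

Labs Inc. best-responds to each possible Novax move:
- W: BR = R3, leader payoff 5.
- X: BR = R2, leader payoff 2.
- Y: BR = R0, leader payoff 1.
- Z: BR = R2, leader payoff 3.
Maximizing over 5, 2, 1, 3, Novax chooses W. Subgame-perfect outcome: (R3, W) with payoffs (8, 5).
Under simultaneous play:
Labs Inc.'s best replies: W→R3; X→R2; Y→R0; Z→R2.
Novax's best replies: R0→X; R1→X; R2→Z; R3→Z.
Only (R2, Z) has each player best-responding; Nash payoffs (7, 3).
Labs Inc. earns 8 sequentially versus 7 at the Nash outcome: better off.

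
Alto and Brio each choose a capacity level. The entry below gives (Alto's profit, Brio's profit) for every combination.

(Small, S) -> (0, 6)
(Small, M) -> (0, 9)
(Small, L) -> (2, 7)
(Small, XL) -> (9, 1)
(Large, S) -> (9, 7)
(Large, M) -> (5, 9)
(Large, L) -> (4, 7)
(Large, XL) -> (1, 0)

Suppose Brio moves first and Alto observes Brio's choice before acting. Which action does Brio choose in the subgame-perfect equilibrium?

Work backward from Alto's decision.
- S: BR = Large, leader payoff 7.
- M: BR = Large, leader payoff 9.
- L: BR = Large, leader payoff 7.
- XL: BR = Small, leader payoff 1.
Among 7, 9, 7, 1, the best is 9 at M. Subgame-perfect outcome: (Large, M) with payoffs (5, 9).

M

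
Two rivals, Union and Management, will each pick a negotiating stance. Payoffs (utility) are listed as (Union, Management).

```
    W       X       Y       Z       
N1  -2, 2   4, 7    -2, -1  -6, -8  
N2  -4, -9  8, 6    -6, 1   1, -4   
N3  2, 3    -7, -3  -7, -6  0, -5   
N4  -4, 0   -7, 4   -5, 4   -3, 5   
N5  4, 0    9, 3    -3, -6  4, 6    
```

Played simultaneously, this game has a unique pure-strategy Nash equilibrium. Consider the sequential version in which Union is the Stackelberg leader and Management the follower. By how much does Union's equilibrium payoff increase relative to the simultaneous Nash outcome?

4

Management best-responds to each possible Union move:
- N1: BR = X, leader payoff 4.
- N2: BR = X, leader payoff 8.
- N3: BR = W, leader payoff 2.
- N4: BR = Z, leader payoff -3.
- N5: BR = Z, leader payoff 4.
Union's induced payoffs are 4, 8, 2, -3, 4, so Union commits to N2. Subgame-perfect outcome: (N2, X) with payoffs (8, 6).
Under simultaneous play:
Union's best replies: W→N5; X→N5; Y→N1; Z→N5.
Management's best replies: N1→X; N2→X; N3→W; N4→Z; N5→Z.
The unique mutual best reply is (N5, Z), giving (4, 6).
Union's commitment gain: 8 − 4 = 4.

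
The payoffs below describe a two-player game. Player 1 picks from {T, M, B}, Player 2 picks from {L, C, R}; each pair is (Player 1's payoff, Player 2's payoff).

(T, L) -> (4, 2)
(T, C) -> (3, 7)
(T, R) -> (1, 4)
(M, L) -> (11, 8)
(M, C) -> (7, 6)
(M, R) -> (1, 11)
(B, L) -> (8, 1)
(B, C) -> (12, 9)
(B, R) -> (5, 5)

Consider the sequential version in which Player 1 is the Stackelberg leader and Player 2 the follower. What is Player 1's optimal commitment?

B

Work backward from Player 2's decision.
- T: Player 2 compares 2, 7, 4 and picks C; Player 1 would get 3.
- M: Player 2 compares 8, 6, 11 and picks R; Player 1 would get 1.
- B: Player 2 compares 1, 9, 5 and picks C; Player 1 would get 12.
Maximizing over 3, 1, 12, Player 1 chooses B. Subgame-perfect outcome: (B, C) with payoffs (12, 9).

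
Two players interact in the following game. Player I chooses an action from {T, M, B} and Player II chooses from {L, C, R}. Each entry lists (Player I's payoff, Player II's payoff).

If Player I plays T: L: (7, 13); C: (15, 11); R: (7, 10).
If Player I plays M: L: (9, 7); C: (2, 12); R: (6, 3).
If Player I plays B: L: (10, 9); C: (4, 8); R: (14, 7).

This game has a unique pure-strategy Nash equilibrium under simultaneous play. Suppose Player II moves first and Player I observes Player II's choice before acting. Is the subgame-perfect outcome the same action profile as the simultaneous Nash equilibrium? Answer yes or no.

no

Player I best-responds to each possible Player II move:
- L: BR = B, leader payoff 9.
- C: BR = T, leader payoff 11.
- R: BR = B, leader payoff 7.
Among 9, 11, 7, the best is 11 at C. Subgame-perfect outcome: (T, C) with payoffs (15, 11).
Now find the simultaneous Nash equilibrium.
Player I's best replies: L→B; C→T; R→B.
Player II's best replies: T→L; M→C; B→L.
The unique mutual best reply is (B, L), giving (10, 9).
Sequential outcome (T, C) differs from the Nash profile (B, L).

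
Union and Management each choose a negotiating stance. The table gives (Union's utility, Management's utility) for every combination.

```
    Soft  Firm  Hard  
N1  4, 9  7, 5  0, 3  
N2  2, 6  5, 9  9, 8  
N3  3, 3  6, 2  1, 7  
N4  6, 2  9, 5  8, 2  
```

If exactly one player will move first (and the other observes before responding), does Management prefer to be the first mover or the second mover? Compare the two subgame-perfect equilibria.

first

If Union leads: Management's best replies are N1→Soft, N2→Firm, N3→Hard, N4→Firm; Union's induced payoffs 4, 5, 1, 9; outcome (N4, Firm), payoffs (9, 5).
If Management leads: Union's best replies are Soft→N4, Firm→N4, Hard→N2; Management's induced payoffs 2, 5, 8; outcome (N2, Hard), payoffs (9, 8).
Management gets 8 moving first and 5 moving second, so Management prefers to move first.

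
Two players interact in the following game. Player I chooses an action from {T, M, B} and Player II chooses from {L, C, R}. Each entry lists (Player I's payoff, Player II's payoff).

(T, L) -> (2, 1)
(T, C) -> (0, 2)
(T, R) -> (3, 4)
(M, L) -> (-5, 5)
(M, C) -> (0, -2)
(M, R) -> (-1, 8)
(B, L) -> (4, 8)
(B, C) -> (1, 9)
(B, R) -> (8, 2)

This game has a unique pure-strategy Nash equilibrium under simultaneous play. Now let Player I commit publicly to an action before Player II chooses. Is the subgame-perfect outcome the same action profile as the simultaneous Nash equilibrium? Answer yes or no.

Backward induction with Player I moving first.
- T: BR = R, leader payoff 3.
- M: BR = R, leader payoff -1.
- B: BR = C, leader payoff 1.
Maximizing over 3, -1, 1, Player I chooses T. Subgame-perfect outcome: (T, R) with payoffs (3, 4).
Now find the simultaneous Nash equilibrium.
Player I's best replies: L→B; C→B; R→B.
Player II's best replies: T→R; M→R; B→C.
Only (B, C) has each player best-responding; Nash payoffs (1, 9).
Sequential outcome (T, R) differs from the Nash profile (B, C).

no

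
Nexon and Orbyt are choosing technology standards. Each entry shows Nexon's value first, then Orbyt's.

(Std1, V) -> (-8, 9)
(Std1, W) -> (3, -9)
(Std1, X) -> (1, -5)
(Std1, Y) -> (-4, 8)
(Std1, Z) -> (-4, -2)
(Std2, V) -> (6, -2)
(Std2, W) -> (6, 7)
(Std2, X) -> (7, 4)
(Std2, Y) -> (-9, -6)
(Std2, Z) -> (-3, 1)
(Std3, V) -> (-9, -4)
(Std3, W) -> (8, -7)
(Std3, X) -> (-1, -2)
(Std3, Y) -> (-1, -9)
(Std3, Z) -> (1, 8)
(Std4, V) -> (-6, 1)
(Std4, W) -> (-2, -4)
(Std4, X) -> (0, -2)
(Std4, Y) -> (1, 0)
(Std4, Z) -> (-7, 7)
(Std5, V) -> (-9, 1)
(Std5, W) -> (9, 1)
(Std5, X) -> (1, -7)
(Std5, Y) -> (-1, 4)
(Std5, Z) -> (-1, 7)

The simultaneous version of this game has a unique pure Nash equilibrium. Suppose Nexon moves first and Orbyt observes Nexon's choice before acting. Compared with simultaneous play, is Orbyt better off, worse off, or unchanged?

Backward induction with Nexon moving first.
- Std1: Orbyt compares 9, -9, -5, 8, -2 and picks V; Nexon would get -8.
- Std2: Orbyt compares -2, 7, 4, -6, 1 and picks W; Nexon would get 6.
- Std3: Orbyt compares -4, -7, -2, -9, 8 and picks Z; Nexon would get 1.
- Std4: Orbyt compares 1, -4, -2, 0, 7 and picks Z; Nexon would get -7.
- Std5: Orbyt compares 1, 1, -7, 4, 7 and picks Z; Nexon would get -1.
Among -8, 6, 1, -7, -1, the best is 6 at Std2. Subgame-perfect outcome: (Std2, W) with payoffs (6, 7).
For the simultaneous game, intersect best replies.
Nexon's best replies: V→Std2; W→Std5; X→Std2; Y→Std4; Z→Std3.
Orbyt's best replies: Std1→V; Std2→W; Std3→Z; Std4→Z; Std5→Z.
The unique mutual best reply is (Std3, Z), giving (1, 8).
Orbyt earns 7 sequentially versus 8 at the Nash outcome: worse off.

worse off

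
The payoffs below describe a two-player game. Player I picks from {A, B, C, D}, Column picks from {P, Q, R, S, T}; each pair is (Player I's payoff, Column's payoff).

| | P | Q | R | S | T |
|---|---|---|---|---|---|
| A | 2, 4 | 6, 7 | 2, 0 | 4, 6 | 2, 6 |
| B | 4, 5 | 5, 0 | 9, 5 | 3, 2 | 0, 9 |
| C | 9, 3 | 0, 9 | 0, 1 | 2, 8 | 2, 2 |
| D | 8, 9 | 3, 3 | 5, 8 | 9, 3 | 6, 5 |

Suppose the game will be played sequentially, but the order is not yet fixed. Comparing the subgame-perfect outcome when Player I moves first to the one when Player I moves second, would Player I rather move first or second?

If Player I leads: Column's best replies are A→Q, B→T, C→Q, D→P; Player I's induced payoffs 6, 0, 0, 8; outcome (D, P), payoffs (8, 9).
If Column leads: Player I's best replies are P→C, Q→A, R→B, S→D, T→D; Column's induced payoffs 3, 7, 5, 3, 5; outcome (A, Q), payoffs (6, 7).
Player I gets 8 moving first and 6 moving second, so Player I prefers to move first.

first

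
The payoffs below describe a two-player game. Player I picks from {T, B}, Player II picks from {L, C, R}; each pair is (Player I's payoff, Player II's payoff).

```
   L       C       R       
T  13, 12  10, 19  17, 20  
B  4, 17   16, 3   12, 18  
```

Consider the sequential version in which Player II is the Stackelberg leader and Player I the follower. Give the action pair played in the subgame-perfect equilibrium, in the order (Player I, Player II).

Player I best-responds to each possible Player II move:
- L: BR = T, leader payoff 12.
- C: BR = B, leader payoff 3.
- R: BR = T, leader payoff 20.
Player II's induced payoffs are 12, 3, 20, so Player II commits to R. Subgame-perfect outcome: (T, R) with payoffs (17, 20).

(T, R)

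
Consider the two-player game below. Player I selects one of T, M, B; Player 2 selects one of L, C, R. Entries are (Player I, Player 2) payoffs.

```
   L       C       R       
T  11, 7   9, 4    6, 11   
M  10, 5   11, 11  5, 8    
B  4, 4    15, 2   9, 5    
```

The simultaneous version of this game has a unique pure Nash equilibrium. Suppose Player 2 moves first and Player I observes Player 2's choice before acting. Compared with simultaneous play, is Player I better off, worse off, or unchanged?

Backward induction with Player 2 moving first.
- L → Player I plays T (best of 11, 10, 4); Player 2 gets 7.
- C → Player I plays B (best of 9, 11, 15); Player 2 gets 2.
- R → Player I plays B (best of 6, 5, 9); Player 2 gets 5.
Among 7, 2, 5, the best is 7 at L. Subgame-perfect outcome: (T, L) with payoffs (11, 7).
Under simultaneous play:
Player I's best replies: L→T; C→B; R→B.
Player 2's best replies: T→R; M→C; B→R.
The unique mutual best reply is (B, R), giving (9, 5).
Player I earns 11 sequentially versus 9 at the Nash outcome: better off.

better off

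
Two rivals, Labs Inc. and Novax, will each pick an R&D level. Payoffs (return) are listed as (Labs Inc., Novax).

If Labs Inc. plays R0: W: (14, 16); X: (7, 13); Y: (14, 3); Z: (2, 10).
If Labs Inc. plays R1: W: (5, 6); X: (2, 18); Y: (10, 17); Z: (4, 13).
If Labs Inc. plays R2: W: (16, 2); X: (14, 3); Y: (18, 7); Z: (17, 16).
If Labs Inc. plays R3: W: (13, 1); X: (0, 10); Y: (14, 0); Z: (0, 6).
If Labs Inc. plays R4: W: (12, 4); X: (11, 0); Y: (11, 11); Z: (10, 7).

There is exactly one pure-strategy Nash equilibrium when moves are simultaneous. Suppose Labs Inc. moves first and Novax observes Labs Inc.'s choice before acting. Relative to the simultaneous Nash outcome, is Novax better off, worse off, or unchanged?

Work backward from Novax's decision.
- R0: BR = W, leader payoff 14.
- R1: BR = X, leader payoff 2.
- R2: BR = Z, leader payoff 17.
- R3: BR = X, leader payoff 0.
- R4: BR = Y, leader payoff 11.
Labs Inc.'s induced payoffs are 14, 2, 17, 0, 11, so Labs Inc. commits to R2. Subgame-perfect outcome: (R2, Z) with payoffs (17, 16).
For the simultaneous game, intersect best replies.
Labs Inc.'s best replies: W→R2; X→R2; Y→R2; Z→R2.
Novax's best replies: R0→W; R1→X; R2→Z; R3→X; R4→Y.
The unique mutual best reply is (R2, Z), giving (17, 16).
Novax earns 16 sequentially versus 16 at the Nash outcome: unchanged.

unchanged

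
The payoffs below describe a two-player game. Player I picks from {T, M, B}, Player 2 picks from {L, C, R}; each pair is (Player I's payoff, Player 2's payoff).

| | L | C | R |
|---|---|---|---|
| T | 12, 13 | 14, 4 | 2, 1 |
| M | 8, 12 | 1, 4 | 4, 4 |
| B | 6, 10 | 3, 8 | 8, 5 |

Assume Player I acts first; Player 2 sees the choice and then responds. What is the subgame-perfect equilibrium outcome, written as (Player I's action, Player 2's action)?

(T, L)

Solve by backward induction (Player I leads).
- T: BR = L, leader payoff 12.
- M: BR = L, leader payoff 8.
- B: BR = L, leader payoff 6.
Player I's induced payoffs are 12, 8, 6, so Player I commits to T. Subgame-perfect outcome: (T, L) with payoffs (12, 13).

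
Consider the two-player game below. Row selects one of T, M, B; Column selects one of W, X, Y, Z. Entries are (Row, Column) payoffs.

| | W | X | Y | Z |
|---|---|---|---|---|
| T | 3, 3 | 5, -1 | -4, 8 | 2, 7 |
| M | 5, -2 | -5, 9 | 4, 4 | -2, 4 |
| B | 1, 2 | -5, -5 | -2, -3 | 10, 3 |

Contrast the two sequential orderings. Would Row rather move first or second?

first

If Row leads: Column's best replies are T→Y, M→X, B→Z; Row's induced payoffs -4, -5, 10; outcome (B, Z), payoffs (10, 3).
If Column leads: Row's best replies are W→M, X→T, Y→M, Z→B; Column's induced payoffs -2, -1, 4, 3; outcome (M, Y), payoffs (4, 4).
Row gets 10 moving first and 4 moving second, so Row prefers to move first.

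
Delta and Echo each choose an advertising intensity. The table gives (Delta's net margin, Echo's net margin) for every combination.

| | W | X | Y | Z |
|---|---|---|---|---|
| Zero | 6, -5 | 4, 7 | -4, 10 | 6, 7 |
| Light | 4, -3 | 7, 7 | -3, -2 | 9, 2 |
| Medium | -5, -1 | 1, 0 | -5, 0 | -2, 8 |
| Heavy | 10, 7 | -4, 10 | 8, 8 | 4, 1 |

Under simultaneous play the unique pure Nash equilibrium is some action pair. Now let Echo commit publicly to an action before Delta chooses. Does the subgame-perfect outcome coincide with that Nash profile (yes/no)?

no

Delta best-responds to each possible Echo move:
- W: BR = Heavy, leader payoff 7.
- X: BR = Light, leader payoff 7.
- Y: BR = Heavy, leader payoff 8.
- Z: BR = Light, leader payoff 2.
Echo's induced payoffs are 7, 7, 8, 2, so Echo commits to Y. Subgame-perfect outcome: (Heavy, Y) with payoffs (8, 8).
Now find the simultaneous Nash equilibrium.
Delta's best replies: W→Heavy; X→Light; Y→Heavy; Z→Light.
Echo's best replies: Zero→Y; Light→X; Medium→Z; Heavy→X.
Only (Light, X) has each player best-responding; Nash payoffs (7, 7).
Sequential outcome (Heavy, Y) differs from the Nash profile (Light, X).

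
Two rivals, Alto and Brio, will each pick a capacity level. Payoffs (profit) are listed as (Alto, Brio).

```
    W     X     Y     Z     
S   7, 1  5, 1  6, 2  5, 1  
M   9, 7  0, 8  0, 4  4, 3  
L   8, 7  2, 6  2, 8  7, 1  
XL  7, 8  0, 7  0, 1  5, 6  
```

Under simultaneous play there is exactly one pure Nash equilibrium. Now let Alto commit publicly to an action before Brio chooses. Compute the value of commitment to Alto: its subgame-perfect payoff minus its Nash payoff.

Brio best-responds to each possible Alto move:
- S: BR = Y, leader payoff 6.
- M: BR = X, leader payoff 0.
- L: BR = Y, leader payoff 2.
- XL: BR = W, leader payoff 7.
Alto's induced payoffs are 6, 0, 2, 7, so Alto commits to XL. Subgame-perfect outcome: (XL, W) with payoffs (7, 8).
For the simultaneous game, intersect best replies.
Alto's best replies: W→M; X→S; Y→S; Z→L.
Brio's best replies: S→Y; M→X; L→Y; XL→W.
Only (S, Y) has each player best-responding; Nash payoffs (6, 2).
Alto's commitment gain: 7 − 6 = 1.

1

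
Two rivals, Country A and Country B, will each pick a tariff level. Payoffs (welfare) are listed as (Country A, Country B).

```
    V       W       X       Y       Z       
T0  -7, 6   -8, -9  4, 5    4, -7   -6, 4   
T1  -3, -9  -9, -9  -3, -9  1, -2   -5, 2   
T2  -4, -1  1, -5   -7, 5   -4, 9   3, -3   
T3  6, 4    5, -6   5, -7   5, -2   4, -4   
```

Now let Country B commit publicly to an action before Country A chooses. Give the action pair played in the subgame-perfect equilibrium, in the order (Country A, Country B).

(T3, V)

Work backward from Country A's decision.
- V: BR = T3, leader payoff 4.
- W: BR = T3, leader payoff -6.
- X: BR = T3, leader payoff -7.
- Y: BR = T3, leader payoff -2.
- Z: BR = T3, leader payoff -4.
Among 4, -6, -7, -2, -4, the best is 4 at V. Subgame-perfect outcome: (T3, V) with payoffs (6, 4).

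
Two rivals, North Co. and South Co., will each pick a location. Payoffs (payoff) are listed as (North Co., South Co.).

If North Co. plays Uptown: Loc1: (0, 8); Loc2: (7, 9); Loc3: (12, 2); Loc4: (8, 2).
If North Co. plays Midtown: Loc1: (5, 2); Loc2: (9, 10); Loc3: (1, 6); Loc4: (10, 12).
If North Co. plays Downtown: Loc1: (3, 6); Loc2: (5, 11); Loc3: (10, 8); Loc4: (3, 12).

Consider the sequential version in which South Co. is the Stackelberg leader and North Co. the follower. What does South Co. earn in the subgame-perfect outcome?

Solve by backward induction (South Co. leads).
- Loc1: North Co. compares 0, 5, 3 and picks Midtown; South Co. would get 2.
- Loc2: North Co. compares 7, 9, 5 and picks Midtown; South Co. would get 10.
- Loc3: North Co. compares 12, 1, 10 and picks Uptown; South Co. would get 2.
- Loc4: North Co. compares 8, 10, 3 and picks Midtown; South Co. would get 12.
South Co.'s induced payoffs are 2, 10, 2, 12, so South Co. commits to Loc4. Subgame-perfect outcome: (Midtown, Loc4) with payoffs (10, 12).

12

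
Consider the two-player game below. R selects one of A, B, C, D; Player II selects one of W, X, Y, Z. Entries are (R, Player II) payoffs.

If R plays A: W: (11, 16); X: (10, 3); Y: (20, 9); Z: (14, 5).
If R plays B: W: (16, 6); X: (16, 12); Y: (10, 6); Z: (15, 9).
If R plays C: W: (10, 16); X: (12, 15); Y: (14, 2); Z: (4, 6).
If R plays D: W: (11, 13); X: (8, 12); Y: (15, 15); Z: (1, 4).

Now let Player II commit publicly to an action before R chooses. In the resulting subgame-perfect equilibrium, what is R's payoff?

16

Work backward from R's decision.
- W → R plays B (best of 11, 16, 10, 11); Player II gets 6.
- X → R plays B (best of 10, 16, 12, 8); Player II gets 12.
- Y → R plays A (best of 20, 10, 14, 15); Player II gets 9.
- Z → R plays B (best of 14, 15, 4, 1); Player II gets 9.
Player II's induced payoffs are 6, 12, 9, 9, so Player II commits to X. Subgame-perfect outcome: (B, X) with payoffs (16, 12).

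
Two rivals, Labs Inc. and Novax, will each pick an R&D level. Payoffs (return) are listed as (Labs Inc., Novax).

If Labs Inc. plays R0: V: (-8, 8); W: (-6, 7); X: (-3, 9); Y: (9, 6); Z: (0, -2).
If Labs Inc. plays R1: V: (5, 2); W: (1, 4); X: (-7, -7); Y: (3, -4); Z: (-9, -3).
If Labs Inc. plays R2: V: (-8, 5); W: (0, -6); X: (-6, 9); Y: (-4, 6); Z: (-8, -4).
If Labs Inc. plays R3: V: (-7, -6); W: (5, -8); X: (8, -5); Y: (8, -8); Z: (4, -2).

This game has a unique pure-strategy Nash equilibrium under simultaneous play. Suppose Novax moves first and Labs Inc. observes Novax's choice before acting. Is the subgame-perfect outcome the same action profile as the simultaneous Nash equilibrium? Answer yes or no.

no

Labs Inc. best-responds to each possible Novax move:
- V: BR = R1, leader payoff 2.
- W: BR = R3, leader payoff -8.
- X: BR = R3, leader payoff -5.
- Y: BR = R0, leader payoff 6.
- Z: BR = R3, leader payoff -2.
Maximizing over 2, -8, -5, 6, -2, Novax chooses Y. Subgame-perfect outcome: (R0, Y) with payoffs (9, 6).
For the simultaneous game, intersect best replies.
Labs Inc.'s best replies: V→R1; W→R3; X→R3; Y→R0; Z→R3.
Novax's best replies: R0→X; R1→W; R2→X; R3→Z.
Only (R3, Z) has each player best-responding; Nash payoffs (4, -2).
Sequential outcome (R0, Y) differs from the Nash profile (R3, Z).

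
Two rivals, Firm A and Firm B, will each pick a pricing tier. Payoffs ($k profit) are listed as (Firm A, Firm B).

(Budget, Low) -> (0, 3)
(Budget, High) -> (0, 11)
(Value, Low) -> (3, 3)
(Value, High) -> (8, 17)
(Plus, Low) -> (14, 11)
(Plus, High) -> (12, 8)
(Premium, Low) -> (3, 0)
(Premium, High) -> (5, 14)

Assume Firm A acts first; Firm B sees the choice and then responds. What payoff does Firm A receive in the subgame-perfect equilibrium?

14

Backward induction with Firm A moving first.
- Budget: BR = High, leader payoff 0.
- Value: BR = High, leader payoff 8.
- Plus: BR = Low, leader payoff 14.
- Premium: BR = High, leader payoff 5.
Maximizing over 0, 8, 14, 5, Firm A chooses Plus. Subgame-perfect outcome: (Plus, Low) with payoffs (14, 11).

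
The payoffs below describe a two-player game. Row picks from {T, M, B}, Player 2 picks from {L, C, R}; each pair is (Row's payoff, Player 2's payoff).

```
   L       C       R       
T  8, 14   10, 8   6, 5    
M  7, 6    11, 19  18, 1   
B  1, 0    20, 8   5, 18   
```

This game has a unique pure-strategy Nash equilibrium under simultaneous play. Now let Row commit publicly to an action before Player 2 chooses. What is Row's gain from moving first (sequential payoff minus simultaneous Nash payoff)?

Backward induction with Row moving first.
- T → Player 2 plays L (best of 14, 8, 5); Row gets 8.
- M → Player 2 plays C (best of 6, 19, 1); Row gets 11.
- B → Player 2 plays R (best of 0, 8, 18); Row gets 5.
Among 8, 11, 5, the best is 11 at M. Subgame-perfect outcome: (M, C) with payoffs (11, 19).
Under simultaneous play:
Row's best replies: L→T; C→B; R→M.
Player 2's best replies: T→L; M→C; B→R.
The unique mutual best reply is (T, L), giving (8, 14).
Row's commitment gain: 11 − 8 = 3.

3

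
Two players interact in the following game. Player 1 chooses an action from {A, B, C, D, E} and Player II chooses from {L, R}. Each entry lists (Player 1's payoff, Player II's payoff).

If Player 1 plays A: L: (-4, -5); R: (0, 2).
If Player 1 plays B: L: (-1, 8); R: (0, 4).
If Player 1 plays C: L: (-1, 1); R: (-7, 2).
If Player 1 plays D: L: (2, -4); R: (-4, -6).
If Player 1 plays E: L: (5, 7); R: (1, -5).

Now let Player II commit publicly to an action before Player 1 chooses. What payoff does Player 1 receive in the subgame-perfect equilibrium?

Work backward from Player 1's decision.
- L: Player 1 compares -4, -1, -1, 2, 5 and picks E; Player II would get 7.
- R: Player 1 compares 0, 0, -7, -4, 1 and picks E; Player II would get -5.
Maximizing over 7, -5, Player II chooses L. Subgame-perfect outcome: (E, L) with payoffs (5, 7).

5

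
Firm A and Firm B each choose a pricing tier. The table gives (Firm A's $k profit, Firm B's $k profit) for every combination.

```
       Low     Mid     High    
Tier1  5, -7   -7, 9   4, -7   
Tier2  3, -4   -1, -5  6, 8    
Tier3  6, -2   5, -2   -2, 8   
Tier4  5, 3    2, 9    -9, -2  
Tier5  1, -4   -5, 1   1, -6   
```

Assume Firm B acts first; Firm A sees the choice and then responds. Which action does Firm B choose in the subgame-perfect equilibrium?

High

Backward induction with Firm B moving first.
- Low: Firm A compares 5, 3, 6, 5, 1 and picks Tier3; Firm B would get -2.
- Mid: Firm A compares -7, -1, 5, 2, -5 and picks Tier3; Firm B would get -2.
- High: Firm A compares 4, 6, -2, -9, 1 and picks Tier2; Firm B would get 8.
Maximizing over -2, -2, 8, Firm B chooses High. Subgame-perfect outcome: (Tier2, High) with payoffs (6, 8).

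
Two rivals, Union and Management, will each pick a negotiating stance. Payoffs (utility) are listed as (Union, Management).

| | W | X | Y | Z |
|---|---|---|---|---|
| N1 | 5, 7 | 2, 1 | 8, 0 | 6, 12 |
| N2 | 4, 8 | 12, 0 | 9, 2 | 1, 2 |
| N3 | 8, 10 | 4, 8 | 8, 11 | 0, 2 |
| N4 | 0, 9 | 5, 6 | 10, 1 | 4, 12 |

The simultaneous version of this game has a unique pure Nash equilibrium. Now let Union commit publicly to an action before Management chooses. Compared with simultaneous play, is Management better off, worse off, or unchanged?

Solve by backward induction (Union leads).
- N1: Management compares 7, 1, 0, 12 and picks Z; Union would get 6.
- N2: Management compares 8, 0, 2, 2 and picks W; Union would get 4.
- N3: Management compares 10, 8, 11, 2 and picks Y; Union would get 8.
- N4: Management compares 9, 6, 1, 12 and picks Z; Union would get 4.
Maximizing over 6, 4, 8, 4, Union chooses N3. Subgame-perfect outcome: (N3, Y) with payoffs (8, 11).
For the simultaneous game, intersect best replies.
Union's best replies: W→N3; X→N2; Y→N4; Z→N1.
Management's best replies: N1→Z; N2→W; N3→Y; N4→Z.
The unique mutual best reply is (N1, Z), giving (6, 12).
Management earns 11 sequentially versus 12 at the Nash outcome: worse off.

worse off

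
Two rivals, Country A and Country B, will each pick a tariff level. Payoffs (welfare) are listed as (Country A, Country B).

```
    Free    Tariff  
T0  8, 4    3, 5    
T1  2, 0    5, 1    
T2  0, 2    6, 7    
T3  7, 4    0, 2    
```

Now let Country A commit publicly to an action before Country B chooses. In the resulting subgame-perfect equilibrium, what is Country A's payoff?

7

Backward induction with Country A moving first.
- T0: Country B compares 4, 5 and picks Tariff; Country A would get 3.
- T1: Country B compares 0, 1 and picks Tariff; Country A would get 5.
- T2: Country B compares 2, 7 and picks Tariff; Country A would get 6.
- T3: Country B compares 4, 2 and picks Free; Country A would get 7.
Maximizing over 3, 5, 6, 7, Country A chooses T3. Subgame-perfect outcome: (T3, Free) with payoffs (7, 4).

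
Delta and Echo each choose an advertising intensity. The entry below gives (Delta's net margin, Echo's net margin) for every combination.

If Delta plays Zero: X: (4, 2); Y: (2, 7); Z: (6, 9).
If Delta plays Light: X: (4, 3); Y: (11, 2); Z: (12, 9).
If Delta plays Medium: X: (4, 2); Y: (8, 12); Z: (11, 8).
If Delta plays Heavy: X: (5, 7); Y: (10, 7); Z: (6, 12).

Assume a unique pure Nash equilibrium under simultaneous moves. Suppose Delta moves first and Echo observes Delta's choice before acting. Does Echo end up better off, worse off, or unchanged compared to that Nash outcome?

Echo best-responds to each possible Delta move:
- Zero: Echo compares 2, 7, 9 and picks Z; Delta would get 6.
- Light: Echo compares 3, 2, 9 and picks Z; Delta would get 12.
- Medium: Echo compares 2, 12, 8 and picks Y; Delta would get 8.
- Heavy: Echo compares 7, 7, 12 and picks Z; Delta would get 6.
Among 6, 12, 8, 6, the best is 12 at Light. Subgame-perfect outcome: (Light, Z) with payoffs (12, 9).
For the simultaneous game, intersect best replies.
Delta's best replies: X→Heavy; Y→Light; Z→Light.
Echo's best replies: Zero→Z; Light→Z; Medium→Y; Heavy→Z.
The unique mutual best reply is (Light, Z), giving (12, 9).
Echo earns 9 sequentially versus 9 at the Nash outcome: unchanged.

unchanged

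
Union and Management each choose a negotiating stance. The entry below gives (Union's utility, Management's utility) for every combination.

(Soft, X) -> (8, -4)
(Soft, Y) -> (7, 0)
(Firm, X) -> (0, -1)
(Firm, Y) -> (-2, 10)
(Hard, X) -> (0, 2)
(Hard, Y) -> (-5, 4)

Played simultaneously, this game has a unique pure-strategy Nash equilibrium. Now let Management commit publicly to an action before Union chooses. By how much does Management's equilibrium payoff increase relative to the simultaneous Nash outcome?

Backward induction with Management moving first.
- X: Union compares 8, 0, 0 and picks Soft; Management would get -4.
- Y: Union compares 7, -2, -5 and picks Soft; Management would get 0.
Maximizing over -4, 0, Management chooses Y. Subgame-perfect outcome: (Soft, Y) with payoffs (7, 0).
For the simultaneous game, intersect best replies.
Union's best replies: X→Soft; Y→Soft.
Management's best replies: Soft→Y; Firm→Y; Hard→Y.
Only (Soft, Y) has each player best-responding; Nash payoffs (7, 0).
Management's commitment gain: 0 − 0 = 0.

0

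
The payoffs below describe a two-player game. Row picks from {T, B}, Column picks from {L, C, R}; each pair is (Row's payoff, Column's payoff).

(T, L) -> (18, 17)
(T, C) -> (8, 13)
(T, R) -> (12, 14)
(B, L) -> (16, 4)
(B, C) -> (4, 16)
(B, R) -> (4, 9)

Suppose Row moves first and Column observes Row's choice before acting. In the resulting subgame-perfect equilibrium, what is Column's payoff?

17

Backward induction with Row moving first.
- T → Column plays L (best of 17, 13, 14); Row gets 18.
- B → Column plays C (best of 4, 16, 9); Row gets 4.
Among 18, 4, the best is 18 at T. Subgame-perfect outcome: (T, L) with payoffs (18, 17).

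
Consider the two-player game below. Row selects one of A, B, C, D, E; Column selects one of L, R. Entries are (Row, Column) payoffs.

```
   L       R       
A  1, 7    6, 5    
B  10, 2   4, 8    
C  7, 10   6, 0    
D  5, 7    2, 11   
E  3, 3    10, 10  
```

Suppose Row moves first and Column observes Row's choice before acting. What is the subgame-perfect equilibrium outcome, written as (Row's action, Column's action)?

Backward induction with Row moving first.
- A: BR = L, leader payoff 1.
- B: BR = R, leader payoff 4.
- C: BR = L, leader payoff 7.
- D: BR = R, leader payoff 2.
- E: BR = R, leader payoff 10.
Row's induced payoffs are 1, 4, 7, 2, 10, so Row commits to E. Subgame-perfect outcome: (E, R) with payoffs (10, 10).

(E, R)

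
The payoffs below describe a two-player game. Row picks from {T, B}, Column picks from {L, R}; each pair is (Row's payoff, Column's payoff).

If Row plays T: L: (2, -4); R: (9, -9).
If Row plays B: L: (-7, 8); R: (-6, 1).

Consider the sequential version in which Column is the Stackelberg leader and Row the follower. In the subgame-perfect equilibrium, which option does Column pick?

L

Backward induction with Column moving first.
- L → Row plays T (best of 2, -7); Column gets -4.
- R → Row plays T (best of 9, -6); Column gets -9.
Among -4, -9, the best is -4 at L. Subgame-perfect outcome: (T, L) with payoffs (2, -4).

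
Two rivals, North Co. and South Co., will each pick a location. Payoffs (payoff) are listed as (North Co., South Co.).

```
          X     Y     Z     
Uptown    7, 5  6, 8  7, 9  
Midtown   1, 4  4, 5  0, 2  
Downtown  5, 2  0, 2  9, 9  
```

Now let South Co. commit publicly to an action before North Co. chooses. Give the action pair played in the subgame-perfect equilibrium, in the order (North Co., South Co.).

North Co. best-responds to each possible South Co. move:
- X: North Co. compares 7, 1, 5 and picks Uptown; South Co. would get 5.
- Y: North Co. compares 6, 4, 0 and picks Uptown; South Co. would get 8.
- Z: North Co. compares 7, 0, 9 and picks Downtown; South Co. would get 9.
Among 5, 8, 9, the best is 9 at Z. Subgame-perfect outcome: (Downtown, Z) with payoffs (9, 9).

(Downtown, Z)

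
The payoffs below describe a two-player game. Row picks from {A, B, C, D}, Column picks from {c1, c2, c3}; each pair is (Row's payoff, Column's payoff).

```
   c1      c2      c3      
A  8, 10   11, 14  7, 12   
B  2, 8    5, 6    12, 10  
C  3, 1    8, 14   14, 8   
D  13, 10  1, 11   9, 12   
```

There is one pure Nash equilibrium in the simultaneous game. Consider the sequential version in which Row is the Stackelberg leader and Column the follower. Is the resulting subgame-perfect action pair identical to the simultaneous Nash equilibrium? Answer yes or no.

Column best-responds to each possible Row move:
- A: Column compares 10, 14, 12 and picks c2; Row would get 11.
- B: Column compares 8, 6, 10 and picks c3; Row would get 12.
- C: Column compares 1, 14, 8 and picks c2; Row would get 8.
- D: Column compares 10, 11, 12 and picks c3; Row would get 9.
Maximizing over 11, 12, 8, 9, Row chooses B. Subgame-perfect outcome: (B, c3) with payoffs (12, 10).
Now find the simultaneous Nash equilibrium.
Row's best replies: c1→D; c2→A; c3→C.
Column's best replies: A→c2; B→c3; C→c2; D→c3.
The unique mutual best reply is (A, c2), giving (11, 14).
Sequential outcome (B, c3) differs from the Nash profile (A, c2).

no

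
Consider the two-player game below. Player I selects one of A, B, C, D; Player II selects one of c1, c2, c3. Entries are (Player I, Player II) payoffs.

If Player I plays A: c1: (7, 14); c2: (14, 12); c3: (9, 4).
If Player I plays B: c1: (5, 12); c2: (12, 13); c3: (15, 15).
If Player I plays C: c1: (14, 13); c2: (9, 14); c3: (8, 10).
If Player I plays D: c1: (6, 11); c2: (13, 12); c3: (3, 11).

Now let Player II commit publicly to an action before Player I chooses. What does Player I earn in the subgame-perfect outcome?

15

Backward induction with Player II moving first.
- c1 → Player I plays C (best of 7, 5, 14, 6); Player II gets 13.
- c2 → Player I plays A (best of 14, 12, 9, 13); Player II gets 12.
- c3 → Player I plays B (best of 9, 15, 8, 3); Player II gets 15.
Maximizing over 13, 12, 15, Player II chooses c3. Subgame-perfect outcome: (B, c3) with payoffs (15, 15).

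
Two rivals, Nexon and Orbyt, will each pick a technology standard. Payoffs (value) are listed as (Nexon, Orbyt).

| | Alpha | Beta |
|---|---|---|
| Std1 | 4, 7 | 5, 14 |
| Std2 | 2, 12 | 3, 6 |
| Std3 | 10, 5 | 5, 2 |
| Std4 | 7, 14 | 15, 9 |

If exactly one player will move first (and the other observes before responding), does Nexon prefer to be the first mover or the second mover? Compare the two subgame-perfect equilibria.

If Nexon leads: Orbyt's best replies are Std1→Beta, Std2→Alpha, Std3→Alpha, Std4→Alpha; Nexon's induced payoffs 5, 2, 10, 7; outcome (Std3, Alpha), payoffs (10, 5).
If Orbyt leads: Nexon's best replies are Alpha→Std3, Beta→Std4; Orbyt's induced payoffs 5, 9; outcome (Std4, Beta), payoffs (15, 9).
Nexon gets 10 moving first and 15 moving second, so Nexon prefers to move second.

second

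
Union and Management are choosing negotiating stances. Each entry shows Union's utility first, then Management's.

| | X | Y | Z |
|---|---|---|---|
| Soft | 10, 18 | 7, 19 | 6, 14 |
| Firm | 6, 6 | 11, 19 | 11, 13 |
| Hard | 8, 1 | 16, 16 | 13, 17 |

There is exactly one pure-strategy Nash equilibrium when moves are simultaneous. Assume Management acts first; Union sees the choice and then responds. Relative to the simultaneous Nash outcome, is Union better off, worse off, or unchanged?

Solve by backward induction (Management leads).
- X → Union plays Soft (best of 10, 6, 8); Management gets 18.
- Y → Union plays Hard (best of 7, 11, 16); Management gets 16.
- Z → Union plays Hard (best of 6, 11, 13); Management gets 17.
Management's induced payoffs are 18, 16, 17, so Management commits to X. Subgame-perfect outcome: (Soft, X) with payoffs (10, 18).
Under simultaneous play:
Union's best replies: X→Soft; Y→Hard; Z→Hard.
Management's best replies: Soft→Y; Firm→Y; Hard→Z.
Only (Hard, Z) has each player best-responding; Nash payoffs (13, 17).
Union earns 10 sequentially versus 13 at the Nash outcome: worse off.

worse off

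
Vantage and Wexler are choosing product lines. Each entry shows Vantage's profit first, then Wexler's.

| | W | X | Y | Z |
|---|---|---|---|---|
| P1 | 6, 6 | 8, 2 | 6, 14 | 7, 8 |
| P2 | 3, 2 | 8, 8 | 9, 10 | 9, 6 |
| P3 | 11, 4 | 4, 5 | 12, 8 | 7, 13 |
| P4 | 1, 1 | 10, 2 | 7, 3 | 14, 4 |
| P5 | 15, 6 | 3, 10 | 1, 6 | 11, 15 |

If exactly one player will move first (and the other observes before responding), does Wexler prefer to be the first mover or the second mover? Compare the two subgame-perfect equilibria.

If Vantage leads: Wexler's best replies are P1→Y, P2→Y, P3→Z, P4→Z, P5→Z; Vantage's induced payoffs 6, 9, 7, 14, 11; outcome (P4, Z), payoffs (14, 4).
If Wexler leads: Vantage's best replies are W→P5, X→P4, Y→P3, Z→P4; Wexler's induced payoffs 6, 2, 8, 4; outcome (P3, Y), payoffs (12, 8).
Wexler gets 8 moving first and 4 moving second, so Wexler prefers to move first.

first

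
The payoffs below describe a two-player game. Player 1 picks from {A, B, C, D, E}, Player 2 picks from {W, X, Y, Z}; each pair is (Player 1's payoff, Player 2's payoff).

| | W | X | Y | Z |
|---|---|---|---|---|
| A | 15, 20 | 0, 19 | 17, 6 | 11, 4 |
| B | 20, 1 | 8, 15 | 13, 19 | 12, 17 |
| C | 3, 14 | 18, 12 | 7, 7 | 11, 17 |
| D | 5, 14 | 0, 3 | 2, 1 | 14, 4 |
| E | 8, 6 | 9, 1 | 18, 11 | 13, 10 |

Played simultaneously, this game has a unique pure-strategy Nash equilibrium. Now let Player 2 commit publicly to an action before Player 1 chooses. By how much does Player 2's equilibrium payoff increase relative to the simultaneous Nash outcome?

Backward induction with Player 2 moving first.
- W → Player 1 plays B (best of 15, 20, 3, 5, 8); Player 2 gets 1.
- X → Player 1 plays C (best of 0, 8, 18, 0, 9); Player 2 gets 12.
- Y → Player 1 plays E (best of 17, 13, 7, 2, 18); Player 2 gets 11.
- Z → Player 1 plays D (best of 11, 12, 11, 14, 13); Player 2 gets 4.
Among 1, 12, 11, 4, the best is 12 at X. Subgame-perfect outcome: (C, X) with payoffs (18, 12).
Now find the simultaneous Nash equilibrium.
Player 1's best replies: W→B; X→C; Y→E; Z→D.
Player 2's best replies: A→W; B→Y; C→Z; D→W; E→Y.
Only (E, Y) has each player best-responding; Nash payoffs (18, 11).
Player 2's commitment gain: 12 − 11 = 1.

1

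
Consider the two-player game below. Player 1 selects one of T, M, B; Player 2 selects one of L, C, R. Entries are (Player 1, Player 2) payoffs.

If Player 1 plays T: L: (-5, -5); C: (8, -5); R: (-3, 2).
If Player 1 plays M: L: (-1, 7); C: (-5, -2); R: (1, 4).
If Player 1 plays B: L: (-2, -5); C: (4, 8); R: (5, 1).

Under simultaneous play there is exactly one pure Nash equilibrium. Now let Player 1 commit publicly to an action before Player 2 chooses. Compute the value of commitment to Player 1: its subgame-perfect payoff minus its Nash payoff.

5

Solve by backward induction (Player 1 leads).
- T: Player 2 compares -5, -5, 2 and picks R; Player 1 would get -3.
- M: Player 2 compares 7, -2, 4 and picks L; Player 1 would get -1.
- B: Player 2 compares -5, 8, 1 and picks C; Player 1 would get 4.
Among -3, -1, 4, the best is 4 at B. Subgame-perfect outcome: (B, C) with payoffs (4, 8).
Now find the simultaneous Nash equilibrium.
Player 1's best replies: L→M; C→T; R→B.
Player 2's best replies: T→R; M→L; B→C.
The unique mutual best reply is (M, L), giving (-1, 7).
Player 1's commitment gain: 4 − -1 = 5.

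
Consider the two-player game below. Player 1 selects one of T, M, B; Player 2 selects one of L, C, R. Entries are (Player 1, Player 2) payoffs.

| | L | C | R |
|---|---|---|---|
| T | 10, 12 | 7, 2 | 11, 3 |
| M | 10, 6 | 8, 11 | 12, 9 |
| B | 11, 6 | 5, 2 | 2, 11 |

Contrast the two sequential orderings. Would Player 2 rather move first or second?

second

If Player 1 leads: Player 2's best replies are T→L, M→C, B→R; Player 1's induced payoffs 10, 8, 2; outcome (T, L), payoffs (10, 12).
If Player 2 leads: Player 1's best replies are L→B, C→M, R→M; Player 2's induced payoffs 6, 11, 9; outcome (M, C), payoffs (8, 11).
Player 2 gets 11 moving first and 12 moving second, so Player 2 prefers to move second.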